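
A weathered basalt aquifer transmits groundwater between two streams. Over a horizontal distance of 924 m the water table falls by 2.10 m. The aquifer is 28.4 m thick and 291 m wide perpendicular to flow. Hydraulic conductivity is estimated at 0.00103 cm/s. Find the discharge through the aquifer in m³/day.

Convert K: 0.00103 cm/s × 864 = 0.8899 m/day.
Cross-sectional area A = 291 × 28.4 = 8264 m².
Hydraulic gradient i = Δh / L = 2.10 / 924 = 0.002273.
Darcy's law: Q = K · A · i = 0.8899 × 8264 × 0.002273 = 16.72 m³/day.

16.7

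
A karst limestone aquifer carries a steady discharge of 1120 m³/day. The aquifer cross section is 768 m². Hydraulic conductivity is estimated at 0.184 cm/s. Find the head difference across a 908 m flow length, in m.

Convert K: 0.184 cm/s × 864 = 159.0 m/day.
From Q = K·A·i, i = Q / (K·A) = 1120 / (159.0 × 768.0) = 0.009173.
Head loss Δh = i · L = 0.009173 × 908 = 8.329 m.

8.33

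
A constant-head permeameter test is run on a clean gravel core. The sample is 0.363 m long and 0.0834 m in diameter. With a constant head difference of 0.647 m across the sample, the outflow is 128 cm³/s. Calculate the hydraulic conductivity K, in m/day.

1140

Cross-sectional area A = π·(d/2)² = π × (0.0834/2)² = 0.005463 m².
Convert discharge: 128 cm³/s = 0.0001280 m³/s.
Darcy's law rearranged: K = Q·L / (A·Δh) = 0.0001280 × 0.363 / (0.005463 × 0.647) = 0.01315 m/s = 1136 m/day.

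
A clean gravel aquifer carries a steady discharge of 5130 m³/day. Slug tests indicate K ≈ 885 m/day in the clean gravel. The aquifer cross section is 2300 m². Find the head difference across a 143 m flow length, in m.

0.360

From Q = K·A·i, i = Q / (K·A) = 5130 / (885.0 × 2300) = 0.002520.
Head loss Δh = i · L = 0.002520 × 143 = 0.3604 m.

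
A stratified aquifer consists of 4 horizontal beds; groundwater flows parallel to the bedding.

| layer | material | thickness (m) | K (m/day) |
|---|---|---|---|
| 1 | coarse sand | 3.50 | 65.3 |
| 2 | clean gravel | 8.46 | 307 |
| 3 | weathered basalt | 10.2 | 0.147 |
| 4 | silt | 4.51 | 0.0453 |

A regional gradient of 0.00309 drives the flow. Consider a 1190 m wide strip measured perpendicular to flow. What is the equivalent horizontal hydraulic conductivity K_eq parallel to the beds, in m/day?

106

Flow is parallel to layering, so each bed carries its own Darcy discharge and the transmissivities add.
Σ(K_i·b_i) = 65.3×3.50 + 307×8.46 + 0.147×10.2 + 0.0453×4.51 = 2827 m²/day.
Total thickness b = 26.67 m, so K_eq = Σ(K_i·b_i)/b = 106.0 m/day.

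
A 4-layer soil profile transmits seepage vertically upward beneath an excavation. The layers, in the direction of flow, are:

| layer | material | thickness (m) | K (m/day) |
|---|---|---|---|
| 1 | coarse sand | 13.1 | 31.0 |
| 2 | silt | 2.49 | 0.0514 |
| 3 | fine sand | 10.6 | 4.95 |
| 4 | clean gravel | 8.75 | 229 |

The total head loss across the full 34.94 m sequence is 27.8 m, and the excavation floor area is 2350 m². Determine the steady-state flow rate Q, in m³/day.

Flow is perpendicular to layering, so the layers act in series and the equivalent K is the thickness-weighted harmonic mean.
Total thickness L = 13.1 + 2.49 + 10.6 + 8.75 = 34.94 m.
Σ(b_i/K_i) = 13.1/31.0 + 2.49/0.0514 + 10.6/4.95 + 8.75/229 = 51.05 d.
K_eq = L / Σ(b_i/K_i) = 34.94 / 51.05 = 0.6845 m/day.
Q = K_eq · A · (Δh/L) = 0.6845 × 2350 × (27.8/34.94) = 1280 m³/day.

1280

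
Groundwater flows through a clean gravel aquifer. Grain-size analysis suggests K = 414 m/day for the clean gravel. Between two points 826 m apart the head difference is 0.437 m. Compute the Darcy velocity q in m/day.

0.219

Hydraulic gradient i = Δh / L = 0.437 / 826 = 0.0005291.
Specific discharge q = K · i = 414.0 × 0.0005291 = 0.2190 m/day.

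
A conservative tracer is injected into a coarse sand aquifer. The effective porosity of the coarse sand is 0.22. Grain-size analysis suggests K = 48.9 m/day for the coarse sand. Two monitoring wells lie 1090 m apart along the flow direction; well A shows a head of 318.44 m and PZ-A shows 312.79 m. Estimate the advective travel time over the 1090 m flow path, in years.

Hydraulic gradient i = (318.44 − 312.79) / 1090 = 5.65 / 1090 = 0.005183.
Darcy flux q = K · i = 48.90 × 0.005183 = 0.2535 m/day.
Seepage velocity v = q / n_e = 0.2535 / 0.22 = 1.152 m/day.
Travel time t = L / v = 1090 / 1.152 = 946.1 days = 2.590 years.

2.59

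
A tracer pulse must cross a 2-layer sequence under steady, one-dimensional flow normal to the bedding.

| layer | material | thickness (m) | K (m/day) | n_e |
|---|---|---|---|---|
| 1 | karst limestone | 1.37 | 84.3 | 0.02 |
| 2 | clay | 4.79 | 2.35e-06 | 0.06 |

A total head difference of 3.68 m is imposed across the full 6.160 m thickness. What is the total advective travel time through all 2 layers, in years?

With flow normal to the layers, continuity requires the same specific discharge q through every layer.
Σ(b_i/K_i) = 1.37/84.3 + 4.79/2.35e-06 = 2.038e+06 d.
q = Δh / Σ(b_i/K_i) = 3.68 / 2.038e+06 = 1.805e-06 m/day.
In each layer the seepage velocity is v_i = q/n_i, so the layer transit time is t_i = b_i·n_i / q:
  layer 1 (karst limestone): t_1 = 1.37 × 0.02 / 1.805e-06 = 15176 d
  layer 2 (clay): t_2 = 4.79 × 0.06 / 1.805e-06 = 1.592e+05 d
Total t = Σ t_i = 1.744e+05 days = 477.4 years.

477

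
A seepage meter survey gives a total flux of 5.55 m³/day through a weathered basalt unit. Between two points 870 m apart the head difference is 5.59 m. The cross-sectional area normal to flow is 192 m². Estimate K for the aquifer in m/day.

Hydraulic gradient i = Δh / L = 5.59 / 870 = 0.006425.
From Q = K·A·i, K = Q / (A·i) = 5.55 / (192.0 × 0.006425) = 4.499 m/day.

4.50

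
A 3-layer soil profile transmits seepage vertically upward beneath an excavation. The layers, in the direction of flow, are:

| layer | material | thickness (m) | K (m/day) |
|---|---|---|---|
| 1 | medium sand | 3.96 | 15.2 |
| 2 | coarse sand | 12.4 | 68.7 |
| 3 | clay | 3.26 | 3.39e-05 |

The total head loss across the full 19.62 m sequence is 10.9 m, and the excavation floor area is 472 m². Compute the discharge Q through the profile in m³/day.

0.0535

Flow is perpendicular to layering, so the layers act in series and the equivalent K is the thickness-weighted harmonic mean.
Total thickness L = 3.96 + 12.4 + 3.26 = 19.62 m.
Σ(b_i/K_i) = 3.96/15.2 + 12.4/68.7 + 3.26/3.39e-05 = 96166 d.
K_eq = L / Σ(b_i/K_i) = 19.62 / 96166 = 0.0002040 m/day.
Q = K_eq · A · (Δh/L) = 0.0002040 × 472 × (10.9/19.62) = 0.05350 m³/day.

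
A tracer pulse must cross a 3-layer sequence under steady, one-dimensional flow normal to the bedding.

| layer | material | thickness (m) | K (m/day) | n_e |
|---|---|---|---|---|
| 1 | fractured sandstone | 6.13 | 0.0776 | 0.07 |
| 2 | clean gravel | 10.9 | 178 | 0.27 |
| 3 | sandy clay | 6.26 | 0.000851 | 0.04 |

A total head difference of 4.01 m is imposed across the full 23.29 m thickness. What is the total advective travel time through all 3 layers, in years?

With flow normal to the layers, continuity requires the same specific discharge q through every layer.
Σ(b_i/K_i) = 6.13/0.0776 + 10.9/178 + 6.26/0.000851 = 7435 d.
q = Δh / Σ(b_i/K_i) = 4.01 / 7435 = 0.0005393 m/day.
In each layer the seepage velocity is v_i = q/n_i, so the layer transit time is t_i = b_i·n_i / q:
  layer 1 (fractured sandstone): t_1 = 6.13 × 0.07 / 0.0005393 = 795.6 d
  layer 2 (clean gravel): t_2 = 10.9 × 0.27 / 0.0005393 = 5457 d
  layer 3 (sandy clay): t_3 = 6.26 × 0.04 / 0.0005393 = 464.3 d
Total t = Σ t_i = 6717 days = 18.39 years.

18.4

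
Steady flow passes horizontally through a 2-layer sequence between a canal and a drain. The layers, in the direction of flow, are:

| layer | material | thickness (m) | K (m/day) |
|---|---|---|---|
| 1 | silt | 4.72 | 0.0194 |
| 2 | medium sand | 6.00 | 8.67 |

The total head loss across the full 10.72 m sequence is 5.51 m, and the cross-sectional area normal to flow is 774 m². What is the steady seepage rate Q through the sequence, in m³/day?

17.5

Flow is perpendicular to layering, so the layers act in series and the equivalent K is the thickness-weighted harmonic mean.
Total thickness L = 4.72 + 6.00 = 10.72 m.
Σ(b_i/K_i) = 4.72/0.0194 + 6.00/8.67 = 244.0 d.
K_eq = L / Σ(b_i/K_i) = 10.72 / 244.0 = 0.04394 m/day.
Q = K_eq · A · (Δh/L) = 0.04394 × 774 × (5.51/10.72) = 17.48 m³/day.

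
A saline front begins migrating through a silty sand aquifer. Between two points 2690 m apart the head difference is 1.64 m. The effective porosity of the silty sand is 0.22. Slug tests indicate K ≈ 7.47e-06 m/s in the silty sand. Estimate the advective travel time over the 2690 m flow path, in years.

Convert K: 7.47e-06 m/s × 86400 = 0.6454 m/day.
Hydraulic gradient i = Δh / L = 1.64 / 2690 = 0.0006097.
Darcy flux q = K · i = 0.6454 × 0.0006097 = 0.0003935 m/day.
Seepage velocity v = q / n_e = 0.0003935 / 0.22 = 0.001789 m/day.
Travel time t = L / v = 2690 / 0.001789 = 1.504e+06 days = 4118 years.

4120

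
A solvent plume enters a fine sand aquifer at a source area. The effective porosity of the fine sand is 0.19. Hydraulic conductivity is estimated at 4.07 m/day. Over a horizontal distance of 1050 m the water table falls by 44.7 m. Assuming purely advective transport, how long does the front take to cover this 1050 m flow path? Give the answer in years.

Hydraulic gradient i = Δh / L = 44.7 / 1050 = 0.04257.
Darcy flux q = K · i = 4.070 × 0.04257 = 0.1733 m/day.
Seepage velocity v = q / n_e = 0.1733 / 0.19 = 0.9119 m/day.
Travel time t = L / v = 1050 / 0.9119 = 1151 days = 3.152 years.

3.15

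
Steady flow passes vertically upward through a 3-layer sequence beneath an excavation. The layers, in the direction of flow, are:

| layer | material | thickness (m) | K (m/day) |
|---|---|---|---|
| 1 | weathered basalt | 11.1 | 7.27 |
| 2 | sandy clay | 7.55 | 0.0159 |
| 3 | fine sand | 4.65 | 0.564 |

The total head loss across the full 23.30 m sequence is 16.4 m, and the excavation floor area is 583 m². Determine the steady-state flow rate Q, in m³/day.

19.7

Flow is perpendicular to layering, so the layers act in series and the equivalent K is the thickness-weighted harmonic mean.
Total thickness L = 11.1 + 7.55 + 4.65 = 23.30 m.
Σ(b_i/K_i) = 11.1/7.27 + 7.55/0.0159 + 4.65/0.564 = 484.6 d.
K_eq = L / Σ(b_i/K_i) = 23.30 / 484.6 = 0.04808 m/day.
Q = K_eq · A · (Δh/L) = 0.04808 × 583 × (16.4/23.30) = 19.73 m³/day.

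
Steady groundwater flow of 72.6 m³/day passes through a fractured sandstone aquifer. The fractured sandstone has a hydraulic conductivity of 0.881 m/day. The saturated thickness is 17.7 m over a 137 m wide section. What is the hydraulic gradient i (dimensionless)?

Cross-sectional area A = 137 × 17.7 = 2425 m².
From Q = K·A·i, i = Q / (K·A) = 72.6 / (0.8810 × 2425) = 0.03398.

0.0340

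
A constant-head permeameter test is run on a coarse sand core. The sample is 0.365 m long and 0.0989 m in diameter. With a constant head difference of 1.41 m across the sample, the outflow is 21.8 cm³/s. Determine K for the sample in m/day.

Cross-sectional area A = π·(d/2)² = π × (0.0989/2)² = 0.007682 m².
Convert discharge: 21.8 cm³/s = 2.180e-05 m³/s.
Darcy's law rearranged: K = Q·L / (A·Δh) = 2.180e-05 × 0.365 / (0.007682 × 1.41) = 0.0007346 m/s = 63.47 m/day.

63.5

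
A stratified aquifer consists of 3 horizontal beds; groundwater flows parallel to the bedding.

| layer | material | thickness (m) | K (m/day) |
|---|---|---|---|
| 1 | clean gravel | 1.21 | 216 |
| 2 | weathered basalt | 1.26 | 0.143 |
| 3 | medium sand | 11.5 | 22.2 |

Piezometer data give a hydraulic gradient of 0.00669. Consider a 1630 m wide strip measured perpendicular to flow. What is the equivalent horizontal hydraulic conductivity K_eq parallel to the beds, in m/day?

Flow is parallel to layering, so each bed carries its own Darcy discharge and the transmissivities add.
Σ(K_i·b_i) = 216×1.21 + 0.143×1.26 + 22.2×11.5 = 516.8 m²/day.
Total thickness b = 13.97 m, so K_eq = Σ(K_i·b_i)/b = 37.00 m/day.

37.0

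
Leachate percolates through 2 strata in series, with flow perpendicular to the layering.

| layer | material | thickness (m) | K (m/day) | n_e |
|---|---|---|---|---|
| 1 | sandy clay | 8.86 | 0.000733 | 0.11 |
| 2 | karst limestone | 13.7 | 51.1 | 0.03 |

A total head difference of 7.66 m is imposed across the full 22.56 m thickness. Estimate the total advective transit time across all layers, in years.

5.99

With flow normal to the layers, continuity requires the same specific discharge q through every layer.
Σ(b_i/K_i) = 8.86/0.000733 + 13.7/51.1 = 12088 d.
q = Δh / Σ(b_i/K_i) = 7.66 / 12088 = 0.0006337 m/day.
In each layer the seepage velocity is v_i = q/n_i, so the layer transit time is t_i = b_i·n_i / q:
  layer 1 (sandy clay): t_1 = 8.86 × 0.11 / 0.0006337 = 1538 d
  layer 2 (karst limestone): t_2 = 13.7 × 0.03 / 0.0006337 = 648.6 d
Total t = Σ t_i = 2186 days = 5.986 years.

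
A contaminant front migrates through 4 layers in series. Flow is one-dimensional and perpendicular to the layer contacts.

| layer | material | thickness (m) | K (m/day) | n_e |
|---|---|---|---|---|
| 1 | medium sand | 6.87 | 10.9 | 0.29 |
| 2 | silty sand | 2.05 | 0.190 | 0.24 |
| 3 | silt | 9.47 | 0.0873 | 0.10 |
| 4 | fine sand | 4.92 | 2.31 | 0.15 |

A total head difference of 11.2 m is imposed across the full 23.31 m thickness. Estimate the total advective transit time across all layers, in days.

With flow normal to the layers, continuity requires the same specific discharge q through every layer.
Σ(b_i/K_i) = 6.87/10.9 + 2.05/0.190 + 9.47/0.0873 + 4.92/2.31 = 122.0 d.
q = Δh / Σ(b_i/K_i) = 11.2 / 122.0 = 0.09178 m/day.
In each layer the seepage velocity is v_i = q/n_i, so the layer transit time is t_i = b_i·n_i / q:
  layer 1 (medium sand): t_1 = 6.87 × 0.29 / 0.09178 = 21.71 d
  layer 2 (silty sand): t_2 = 2.05 × 0.24 / 0.09178 = 5.360 d
  layer 3 (silt): t_3 = 9.47 × 0.10 / 0.09178 = 10.32 d
  layer 4 (fine sand): t_4 = 4.92 × 0.15 / 0.09178 = 8.041 d
Total t = Σ t_i = 45.43 days.

45.4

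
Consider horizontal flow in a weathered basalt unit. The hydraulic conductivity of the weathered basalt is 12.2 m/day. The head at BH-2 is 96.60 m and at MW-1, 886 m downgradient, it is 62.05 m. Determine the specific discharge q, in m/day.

0.476

Hydraulic gradient i = (96.60 − 62.05) / 886 = 34.55 / 886 = 0.03900.
Specific discharge q = K · i = 12.20 × 0.03900 = 0.4757 m/day.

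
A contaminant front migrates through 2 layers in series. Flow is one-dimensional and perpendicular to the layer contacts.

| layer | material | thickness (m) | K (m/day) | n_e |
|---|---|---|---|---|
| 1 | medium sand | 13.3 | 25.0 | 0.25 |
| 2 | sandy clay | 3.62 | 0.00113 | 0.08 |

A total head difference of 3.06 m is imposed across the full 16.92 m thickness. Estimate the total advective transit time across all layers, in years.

With flow normal to the layers, continuity requires the same specific discharge q through every layer.
Σ(b_i/K_i) = 13.3/25.0 + 3.62/0.00113 = 3204 d.
q = Δh / Σ(b_i/K_i) = 3.06 / 3204 = 0.0009550 m/day.
In each layer the seepage velocity is v_i = q/n_i, so the layer transit time is t_i = b_i·n_i / q:
  layer 1 (medium sand): t_1 = 13.3 × 0.25 / 0.0009550 = 3482 d
  layer 2 (sandy clay): t_2 = 3.62 × 0.08 / 0.0009550 = 303.2 d
Total t = Σ t_i = 3785 days = 10.36 years.

10.4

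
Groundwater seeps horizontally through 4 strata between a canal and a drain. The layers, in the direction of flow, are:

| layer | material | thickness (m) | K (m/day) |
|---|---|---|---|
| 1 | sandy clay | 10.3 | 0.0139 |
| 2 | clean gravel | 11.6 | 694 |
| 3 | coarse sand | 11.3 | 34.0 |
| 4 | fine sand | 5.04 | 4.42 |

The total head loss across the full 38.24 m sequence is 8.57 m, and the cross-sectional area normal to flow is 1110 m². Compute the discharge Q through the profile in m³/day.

Flow is perpendicular to layering, so the layers act in series and the equivalent K is the thickness-weighted harmonic mean.
Total thickness L = 10.3 + 11.6 + 11.3 + 5.04 = 38.24 m.
Σ(b_i/K_i) = 10.3/0.0139 + 11.6/694 + 11.3/34.0 + 5.04/4.42 = 742.5 d.
K_eq = L / Σ(b_i/K_i) = 38.24 / 742.5 = 0.05150 m/day.
Q = K_eq · A · (Δh/L) = 0.05150 × 1110 × (8.57/38.24) = 12.81 m³/day.

12.8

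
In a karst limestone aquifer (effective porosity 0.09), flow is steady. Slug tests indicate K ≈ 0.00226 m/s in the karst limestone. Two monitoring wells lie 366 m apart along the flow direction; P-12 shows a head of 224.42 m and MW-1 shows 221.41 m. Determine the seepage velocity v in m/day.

17.8

Convert K: 0.00226 m/s × 86400 = 195.3 m/day.
Hydraulic gradient i = (224.42 − 221.41) / 366 = 3.01 / 366 = 0.008224.
Darcy flux q = K · i = 195.3 × 0.008224 = 1.606 m/day.
Seepage velocity v = q / n_e = 1.606 / 0.09 = 17.84 m/day.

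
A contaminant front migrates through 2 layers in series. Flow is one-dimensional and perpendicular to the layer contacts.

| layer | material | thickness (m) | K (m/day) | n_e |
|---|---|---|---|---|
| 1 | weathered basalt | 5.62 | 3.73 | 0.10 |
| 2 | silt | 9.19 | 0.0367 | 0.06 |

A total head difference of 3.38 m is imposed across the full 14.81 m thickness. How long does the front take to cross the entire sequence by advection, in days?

83.0

With flow normal to the layers, continuity requires the same specific discharge q through every layer.
Σ(b_i/K_i) = 5.62/3.73 + 9.19/0.0367 = 251.9 d.
q = Δh / Σ(b_i/K_i) = 3.38 / 251.9 = 0.01342 m/day.
In each layer the seepage velocity is v_i = q/n_i, so the layer transit time is t_i = b_i·n_i / q:
  layer 1 (weathered basalt): t_1 = 5.62 × 0.10 / 0.01342 = 41.89 d
  layer 2 (silt): t_2 = 9.19 × 0.06 / 0.01342 = 41.10 d
Total t = Σ t_i = 82.98 days.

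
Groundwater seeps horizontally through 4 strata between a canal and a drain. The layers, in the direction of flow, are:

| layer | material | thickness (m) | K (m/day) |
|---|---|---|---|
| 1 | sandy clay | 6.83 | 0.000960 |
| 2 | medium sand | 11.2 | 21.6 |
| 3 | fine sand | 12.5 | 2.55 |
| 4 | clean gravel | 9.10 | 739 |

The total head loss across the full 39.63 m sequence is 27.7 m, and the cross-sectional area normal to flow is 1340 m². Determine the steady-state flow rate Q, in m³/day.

Flow is perpendicular to layering, so the layers act in series and the equivalent K is the thickness-weighted harmonic mean.
Total thickness L = 6.83 + 11.2 + 12.5 + 9.10 = 39.63 m.
Σ(b_i/K_i) = 6.83/0.000960 + 11.2/21.6 + 12.5/2.55 + 9.10/739 = 7120 d.
K_eq = L / Σ(b_i/K_i) = 39.63 / 7120 = 0.005566 m/day.
Q = K_eq · A · (Δh/L) = 0.005566 × 1340 × (27.7/39.63) = 5.213 m³/day.

5.21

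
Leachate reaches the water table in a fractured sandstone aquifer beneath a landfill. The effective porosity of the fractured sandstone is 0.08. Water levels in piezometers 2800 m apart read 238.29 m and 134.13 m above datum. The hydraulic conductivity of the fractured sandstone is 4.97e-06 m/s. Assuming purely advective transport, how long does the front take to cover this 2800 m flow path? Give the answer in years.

Convert K: 4.97e-06 m/s × 86400 = 0.4294 m/day.
Hydraulic gradient i = (238.29 − 134.13) / 2800 = 104.16 / 2800 = 0.03720.
Darcy flux q = K · i = 0.4294 × 0.03720 = 0.01597 m/day.
Seepage velocity v = q / n_e = 0.01597 / 0.08 = 0.1997 m/day.
Travel time t = L / v = 2800 / 0.1997 = 14023 days = 38.39 years.

38.4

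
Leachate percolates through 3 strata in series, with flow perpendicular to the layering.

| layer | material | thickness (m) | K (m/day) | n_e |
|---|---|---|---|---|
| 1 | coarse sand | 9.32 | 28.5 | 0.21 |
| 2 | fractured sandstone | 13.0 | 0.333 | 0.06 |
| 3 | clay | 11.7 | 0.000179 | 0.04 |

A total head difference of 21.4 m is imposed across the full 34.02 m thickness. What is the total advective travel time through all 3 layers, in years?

With flow normal to the layers, continuity requires the same specific discharge q through every layer.
Σ(b_i/K_i) = 9.32/28.5 + 13.0/0.333 + 11.7/0.000179 = 65402 d.
q = Δh / Σ(b_i/K_i) = 21.4 / 65402 = 0.0003272 m/day.
In each layer the seepage velocity is v_i = q/n_i, so the layer transit time is t_i = b_i·n_i / q:
  layer 1 (coarse sand): t_1 = 9.32 × 0.21 / 0.0003272 = 5982 d
  layer 2 (fractured sandstone): t_2 = 13.0 × 0.06 / 0.0003272 = 2384 d
  layer 3 (clay): t_3 = 11.7 × 0.04 / 0.0003272 = 1430 d
Total t = Σ t_i = 9796 days = 26.82 years.

26.8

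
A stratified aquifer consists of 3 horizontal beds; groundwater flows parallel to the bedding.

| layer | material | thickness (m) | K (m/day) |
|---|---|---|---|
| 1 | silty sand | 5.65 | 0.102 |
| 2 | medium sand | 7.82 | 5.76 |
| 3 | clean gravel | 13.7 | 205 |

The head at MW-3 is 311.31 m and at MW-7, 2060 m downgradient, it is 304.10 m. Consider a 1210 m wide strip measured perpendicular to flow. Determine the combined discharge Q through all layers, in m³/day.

Flow is parallel to layering, so each bed carries its own Darcy discharge and the transmissivities add.
Σ(K_i·b_i) = 0.102×5.65 + 5.76×7.82 + 205×13.7 = 2854 m²/day.
Hydraulic gradient i = (311.31 − 304.10) / 2060 = 7.21 / 2060 = 0.003500.
Q = Σ(K_i·b_i) · W · i = 2854 × 1210 × 0.003500 = 12087 m³/day.

12100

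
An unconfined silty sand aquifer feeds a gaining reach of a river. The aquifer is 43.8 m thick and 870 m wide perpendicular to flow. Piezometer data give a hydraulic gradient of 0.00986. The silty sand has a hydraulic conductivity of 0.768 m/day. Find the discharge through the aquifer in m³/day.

289

Cross-sectional area A = 870 × 43.8 = 38106 m².
Hydraulic gradient i = 0.00986.
Darcy's law: Q = K · A · i = 0.7680 × 38106 × 0.009860 = 288.6 m³/day.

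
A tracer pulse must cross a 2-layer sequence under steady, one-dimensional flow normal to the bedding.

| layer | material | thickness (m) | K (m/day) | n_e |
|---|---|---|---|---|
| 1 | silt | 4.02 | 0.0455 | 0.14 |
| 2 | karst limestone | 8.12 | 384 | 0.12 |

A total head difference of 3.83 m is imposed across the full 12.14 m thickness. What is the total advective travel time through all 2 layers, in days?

35.5

With flow normal to the layers, continuity requires the same specific discharge q through every layer.
Σ(b_i/K_i) = 4.02/0.0455 + 8.12/384 = 88.37 d.
q = Δh / Σ(b_i/K_i) = 3.83 / 88.37 = 0.04334 m/day.
In each layer the seepage velocity is v_i = q/n_i, so the layer transit time is t_i = b_i·n_i / q:
  layer 1 (silt): t_1 = 4.02 × 0.14 / 0.04334 = 12.99 d
  layer 2 (karst limestone): t_2 = 8.12 × 0.12 / 0.04334 = 22.48 d
Total t = Σ t_i = 35.47 days.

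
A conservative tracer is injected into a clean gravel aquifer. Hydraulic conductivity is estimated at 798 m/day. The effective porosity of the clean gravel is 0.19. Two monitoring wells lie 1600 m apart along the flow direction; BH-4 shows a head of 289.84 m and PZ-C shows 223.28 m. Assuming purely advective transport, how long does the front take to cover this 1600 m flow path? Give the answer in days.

9.16

Hydraulic gradient i = (289.84 − 223.28) / 1600 = 66.56 / 1600 = 0.04160.
Darcy flux q = K · i = 798.0 × 0.04160 = 33.20 m/day.
Seepage velocity v = q / n_e = 33.20 / 0.19 = 174.7 m/day.
Travel time t = L / v = 1600 / 174.7 = 9.158 days.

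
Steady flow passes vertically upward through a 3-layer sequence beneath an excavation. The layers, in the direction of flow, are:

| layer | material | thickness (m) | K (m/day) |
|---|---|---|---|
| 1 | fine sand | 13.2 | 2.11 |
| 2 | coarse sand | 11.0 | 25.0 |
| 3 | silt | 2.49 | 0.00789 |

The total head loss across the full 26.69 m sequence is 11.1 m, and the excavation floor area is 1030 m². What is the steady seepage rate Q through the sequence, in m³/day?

Flow is perpendicular to layering, so the layers act in series and the equivalent K is the thickness-weighted harmonic mean.
Total thickness L = 13.2 + 11.0 + 2.49 = 26.69 m.
Σ(b_i/K_i) = 13.2/2.11 + 11.0/25.0 + 2.49/0.00789 = 322.3 d.
K_eq = L / Σ(b_i/K_i) = 26.69 / 322.3 = 0.08281 m/day.
Q = K_eq · A · (Δh/L) = 0.08281 × 1030 × (11.1/26.69) = 35.47 m³/day.

35.5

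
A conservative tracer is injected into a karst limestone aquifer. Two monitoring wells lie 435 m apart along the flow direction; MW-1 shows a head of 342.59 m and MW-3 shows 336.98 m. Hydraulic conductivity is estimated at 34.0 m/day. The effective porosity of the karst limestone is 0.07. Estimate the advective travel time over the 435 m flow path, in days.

Hydraulic gradient i = (342.59 − 336.98) / 435 = 5.61 / 435 = 0.01290.
Darcy flux q = K · i = 34.00 × 0.01290 = 0.4385 m/day.
Seepage velocity v = q / n_e = 0.4385 / 0.07 = 6.264 m/day.
Travel time t = L / v = 435 / 6.264 = 69.44 days.

69.4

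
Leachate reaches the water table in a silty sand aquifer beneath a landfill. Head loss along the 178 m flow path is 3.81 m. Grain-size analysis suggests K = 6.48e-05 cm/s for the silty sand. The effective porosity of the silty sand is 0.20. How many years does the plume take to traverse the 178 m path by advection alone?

Convert K: 6.48e-05 cm/s × 864 = 0.05599 m/day.
Hydraulic gradient i = Δh / L = 3.81 / 178 = 0.02140.
Darcy flux q = K · i = 0.05599 × 0.02140 = 0.001198 m/day.
Seepage velocity v = q / n_e = 0.001198 / 0.20 = 0.005992 m/day.
Travel time t = L / v = 178 / 0.005992 = 29707 days = 81.33 years.

81.3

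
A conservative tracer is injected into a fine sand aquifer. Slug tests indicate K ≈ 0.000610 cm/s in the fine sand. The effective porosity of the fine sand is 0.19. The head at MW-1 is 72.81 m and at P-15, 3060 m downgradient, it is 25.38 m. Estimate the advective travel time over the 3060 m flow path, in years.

195

Convert K: 0.000610 cm/s × 864 = 0.5270 m/day.
Hydraulic gradient i = (72.81 − 25.38) / 3060 = 47.43 / 3060 = 0.01550.
Darcy flux q = K · i = 0.5270 × 0.01550 = 0.008169 m/day.
Seepage velocity v = q / n_e = 0.008169 / 0.19 = 0.04300 m/day.
Travel time t = L / v = 3060 / 0.04300 = 71170 days = 194.9 years.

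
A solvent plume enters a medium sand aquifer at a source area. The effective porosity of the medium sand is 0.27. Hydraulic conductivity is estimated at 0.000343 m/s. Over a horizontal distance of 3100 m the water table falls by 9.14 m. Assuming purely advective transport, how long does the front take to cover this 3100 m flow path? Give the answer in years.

Convert K: 0.000343 m/s × 86400 = 29.64 m/day.
Hydraulic gradient i = Δh / L = 9.14 / 3100 = 0.002948.
Darcy flux q = K · i = 29.64 × 0.002948 = 0.08738 m/day.
Seepage velocity v = q / n_e = 0.08738 / 0.27 = 0.3236 m/day.
Travel time t = L / v = 3100 / 0.3236 = 9579 days = 26.23 years.

26.2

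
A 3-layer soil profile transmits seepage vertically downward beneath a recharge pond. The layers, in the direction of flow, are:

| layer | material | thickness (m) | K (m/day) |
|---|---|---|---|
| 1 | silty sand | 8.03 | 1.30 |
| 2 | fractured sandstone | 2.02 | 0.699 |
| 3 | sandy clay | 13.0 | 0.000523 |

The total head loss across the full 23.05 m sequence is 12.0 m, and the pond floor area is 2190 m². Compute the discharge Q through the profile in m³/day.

Flow is perpendicular to layering, so the layers act in series and the equivalent K is the thickness-weighted harmonic mean.
Total thickness L = 8.03 + 2.02 + 13.0 = 23.05 m.
Σ(b_i/K_i) = 8.03/1.30 + 2.02/0.699 + 13.0/0.000523 = 24866 d.
K_eq = L / Σ(b_i/K_i) = 23.05 / 24866 = 0.0009270 m/day.
Q = K_eq · A · (Δh/L) = 0.0009270 × 2190 × (12.0/23.05) = 1.057 m³/day.

1.06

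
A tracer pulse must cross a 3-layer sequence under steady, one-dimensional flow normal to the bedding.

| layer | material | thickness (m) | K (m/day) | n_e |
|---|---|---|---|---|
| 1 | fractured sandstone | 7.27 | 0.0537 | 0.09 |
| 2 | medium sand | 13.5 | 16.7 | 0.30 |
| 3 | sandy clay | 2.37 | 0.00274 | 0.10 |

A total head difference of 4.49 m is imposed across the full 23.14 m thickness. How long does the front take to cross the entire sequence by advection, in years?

3.02

With flow normal to the layers, continuity requires the same specific discharge q through every layer.
Σ(b_i/K_i) = 7.27/0.0537 + 13.5/16.7 + 2.37/0.00274 = 1001 d.
q = Δh / Σ(b_i/K_i) = 4.49 / 1001 = 0.004485 m/day.
In each layer the seepage velocity is v_i = q/n_i, so the layer transit time is t_i = b_i·n_i / q:
  layer 1 (fractured sandstone): t_1 = 7.27 × 0.09 / 0.004485 = 145.9 d
  layer 2 (medium sand): t_2 = 13.5 × 0.30 / 0.004485 = 903.0 d
  layer 3 (sandy clay): t_3 = 2.37 × 0.10 / 0.004485 = 52.84 d
Total t = Σ t_i = 1102 days = 3.017 years.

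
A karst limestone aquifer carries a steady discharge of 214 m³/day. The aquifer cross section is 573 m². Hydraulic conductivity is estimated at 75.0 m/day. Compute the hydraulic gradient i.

From Q = K·A·i, i = Q / (K·A) = 214 / (75.00 × 573.0) = 0.004980.

0.00498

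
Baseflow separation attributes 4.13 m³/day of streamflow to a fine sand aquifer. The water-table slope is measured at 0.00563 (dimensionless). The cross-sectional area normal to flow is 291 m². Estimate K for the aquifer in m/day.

Hydraulic gradient i = 0.00563.
From Q = K·A·i, K = Q / (A·i) = 4.13 / (291.0 × 0.005630) = 2.521 m/day.

2.52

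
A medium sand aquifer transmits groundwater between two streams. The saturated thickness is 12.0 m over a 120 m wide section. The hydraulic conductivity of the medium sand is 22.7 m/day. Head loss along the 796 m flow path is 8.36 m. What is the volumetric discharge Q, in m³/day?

Cross-sectional area A = 120 × 12.0 = 1440 m².
Hydraulic gradient i = Δh / L = 8.36 / 796 = 0.01050.
Darcy's law: Q = K · A · i = 22.70 × 1440 × 0.01050 = 343.3 m³/day.

343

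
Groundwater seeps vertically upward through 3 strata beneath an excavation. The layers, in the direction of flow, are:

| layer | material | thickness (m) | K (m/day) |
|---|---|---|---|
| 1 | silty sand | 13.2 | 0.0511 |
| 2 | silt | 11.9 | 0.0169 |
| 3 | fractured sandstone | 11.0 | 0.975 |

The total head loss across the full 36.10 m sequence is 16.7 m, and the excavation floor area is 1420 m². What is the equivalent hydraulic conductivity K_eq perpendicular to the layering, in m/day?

Flow is perpendicular to layering, so the layers act in series and the equivalent K is the thickness-weighted harmonic mean.
Total thickness L = 13.2 + 11.9 + 11.0 = 36.10 m.
Σ(b_i/K_i) = 13.2/0.0511 + 11.9/0.0169 + 11.0/0.975 = 973.7 d.
K_eq = L / Σ(b_i/K_i) = 36.10 / 973.7 = 0.03707 m/day.

0.0371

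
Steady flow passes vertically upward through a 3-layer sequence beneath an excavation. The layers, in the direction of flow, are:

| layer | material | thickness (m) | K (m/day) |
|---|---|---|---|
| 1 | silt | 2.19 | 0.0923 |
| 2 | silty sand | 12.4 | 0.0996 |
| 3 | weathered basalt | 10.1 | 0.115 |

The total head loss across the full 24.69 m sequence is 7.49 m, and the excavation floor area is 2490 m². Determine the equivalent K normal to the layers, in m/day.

Flow is perpendicular to layering, so the layers act in series and the equivalent K is the thickness-weighted harmonic mean.
Total thickness L = 2.19 + 12.4 + 10.1 = 24.69 m.
Σ(b_i/K_i) = 2.19/0.0923 + 12.4/0.0996 + 10.1/0.115 = 236.1 d.
K_eq = L / Σ(b_i/K_i) = 24.69 / 236.1 = 0.1046 m/day.

0.105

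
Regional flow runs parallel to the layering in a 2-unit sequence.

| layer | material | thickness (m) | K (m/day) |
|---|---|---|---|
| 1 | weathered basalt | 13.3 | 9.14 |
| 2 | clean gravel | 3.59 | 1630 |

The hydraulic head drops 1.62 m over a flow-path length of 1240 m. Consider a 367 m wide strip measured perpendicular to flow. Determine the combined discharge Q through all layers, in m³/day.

Flow is parallel to layering, so each bed carries its own Darcy discharge and the transmissivities add.
Σ(K_i·b_i) = 9.14×13.3 + 1630×3.59 = 5973 m²/day.
Hydraulic gradient i = Δh / L = 1.62 / 1240 = 0.001306.
Q = Σ(K_i·b_i) · W · i = 5973 × 367 × 0.001306 = 2864 m³/day.

2860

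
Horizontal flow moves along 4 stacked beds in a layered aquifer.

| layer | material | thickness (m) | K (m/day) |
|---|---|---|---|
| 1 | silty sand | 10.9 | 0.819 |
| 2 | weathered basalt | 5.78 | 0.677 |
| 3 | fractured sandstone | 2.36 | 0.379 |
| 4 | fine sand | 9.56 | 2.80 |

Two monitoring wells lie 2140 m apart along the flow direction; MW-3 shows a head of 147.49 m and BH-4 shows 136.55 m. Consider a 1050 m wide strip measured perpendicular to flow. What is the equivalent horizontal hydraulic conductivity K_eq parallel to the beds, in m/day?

1.42

Flow is parallel to layering, so each bed carries its own Darcy discharge and the transmissivities add.
Σ(K_i·b_i) = 0.819×10.9 + 0.677×5.78 + 0.379×2.36 + 2.80×9.56 = 40.50 m²/day.
Total thickness b = 28.60 m, so K_eq = Σ(K_i·b_i)/b = 1.416 m/day.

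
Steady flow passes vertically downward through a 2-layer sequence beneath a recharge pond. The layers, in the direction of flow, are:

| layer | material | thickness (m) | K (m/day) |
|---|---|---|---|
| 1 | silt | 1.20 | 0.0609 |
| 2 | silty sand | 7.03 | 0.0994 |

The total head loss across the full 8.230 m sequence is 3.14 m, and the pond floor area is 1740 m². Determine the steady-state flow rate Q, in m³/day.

Flow is perpendicular to layering, so the layers act in series and the equivalent K is the thickness-weighted harmonic mean.
Total thickness L = 1.20 + 7.03 = 8.230 m.
Σ(b_i/K_i) = 1.20/0.0609 + 7.03/0.0994 = 90.43 d.
K_eq = L / Σ(b_i/K_i) = 8.230 / 90.43 = 0.09101 m/day.
Q = K_eq · A · (Δh/L) = 0.09101 × 1740 × (3.14/8.230) = 60.42 m³/day.

60.4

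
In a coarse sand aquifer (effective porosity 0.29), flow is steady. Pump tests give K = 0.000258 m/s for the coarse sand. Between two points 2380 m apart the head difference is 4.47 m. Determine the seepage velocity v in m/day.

0.144

Convert K: 0.000258 m/s × 86400 = 22.29 m/day.
Hydraulic gradient i = Δh / L = 4.47 / 2380 = 0.001878.
Darcy flux q = K · i = 22.29 × 0.001878 = 0.04187 m/day.
Seepage velocity v = q / n_e = 0.04187 / 0.29 = 0.1444 m/day.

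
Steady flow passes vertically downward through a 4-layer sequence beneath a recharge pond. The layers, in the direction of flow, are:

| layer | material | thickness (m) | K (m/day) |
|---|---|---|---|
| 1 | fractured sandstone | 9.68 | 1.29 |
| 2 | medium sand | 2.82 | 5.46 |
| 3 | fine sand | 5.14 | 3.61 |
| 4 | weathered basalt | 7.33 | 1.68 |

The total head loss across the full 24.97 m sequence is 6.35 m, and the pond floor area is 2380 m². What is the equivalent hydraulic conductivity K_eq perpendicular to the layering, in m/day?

Flow is perpendicular to layering, so the layers act in series and the equivalent K is the thickness-weighted harmonic mean.
Total thickness L = 9.68 + 2.82 + 5.14 + 7.33 = 24.97 m.
Σ(b_i/K_i) = 9.68/1.29 + 2.82/5.46 + 5.14/3.61 + 7.33/1.68 = 13.81 d.
K_eq = L / Σ(b_i/K_i) = 24.97 / 13.81 = 1.808 m/day.

1.81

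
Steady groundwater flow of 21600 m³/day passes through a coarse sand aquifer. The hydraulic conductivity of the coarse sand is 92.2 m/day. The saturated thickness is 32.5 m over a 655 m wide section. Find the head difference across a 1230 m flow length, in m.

13.5

Cross-sectional area A = 655 × 32.5 = 21288 m².
From Q = K·A·i, i = Q / (K·A) = 21600 / (92.20 × 21288) = 0.01101.
Head loss Δh = i · L = 0.01101 × 1230 = 13.54 m.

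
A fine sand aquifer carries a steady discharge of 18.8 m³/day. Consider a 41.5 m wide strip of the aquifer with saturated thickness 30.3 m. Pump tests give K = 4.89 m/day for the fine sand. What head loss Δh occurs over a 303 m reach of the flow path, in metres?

0.926

Cross-sectional area A = 41.5 × 30.3 = 1257 m².
From Q = K·A·i, i = Q / (K·A) = 18.8 / (4.890 × 1257) = 0.003057.
Head loss Δh = i · L = 0.003057 × 303 = 0.9264 m.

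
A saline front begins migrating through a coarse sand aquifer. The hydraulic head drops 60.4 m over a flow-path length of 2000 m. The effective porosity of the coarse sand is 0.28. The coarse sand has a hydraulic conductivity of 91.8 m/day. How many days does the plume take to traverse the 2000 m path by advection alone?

Hydraulic gradient i = Δh / L = 60.4 / 2000 = 0.03020.
Darcy flux q = K · i = 91.80 × 0.03020 = 2.772 m/day.
Seepage velocity v = q / n_e = 2.772 / 0.28 = 9.901 m/day.
Travel time t = L / v = 2000 / 9.901 = 202.0 days.

202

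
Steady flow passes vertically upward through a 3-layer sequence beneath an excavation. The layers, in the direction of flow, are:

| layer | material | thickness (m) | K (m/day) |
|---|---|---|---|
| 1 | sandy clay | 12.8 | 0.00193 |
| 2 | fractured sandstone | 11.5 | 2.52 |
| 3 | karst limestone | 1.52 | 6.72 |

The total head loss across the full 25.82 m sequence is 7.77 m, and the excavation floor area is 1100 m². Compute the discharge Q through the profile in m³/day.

1.29

Flow is perpendicular to layering, so the layers act in series and the equivalent K is the thickness-weighted harmonic mean.
Total thickness L = 12.8 + 11.5 + 1.52 = 25.82 m.
Σ(b_i/K_i) = 12.8/0.00193 + 11.5/2.52 + 1.52/6.72 = 6637 d.
K_eq = L / Σ(b_i/K_i) = 25.82 / 6637 = 0.003890 m/day.
Q = K_eq · A · (Δh/L) = 0.003890 × 1100 × (7.77/25.82) = 1.288 m³/day.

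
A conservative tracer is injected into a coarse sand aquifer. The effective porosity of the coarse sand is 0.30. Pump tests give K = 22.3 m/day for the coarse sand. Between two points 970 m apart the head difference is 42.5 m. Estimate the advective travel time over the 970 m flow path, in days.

298

Hydraulic gradient i = Δh / L = 42.5 / 970 = 0.04381.
Darcy flux q = K · i = 22.30 × 0.04381 = 0.9771 m/day.
Seepage velocity v = q / n_e = 0.9771 / 0.30 = 3.257 m/day.
Travel time t = L / v = 970 / 3.257 = 297.8 days.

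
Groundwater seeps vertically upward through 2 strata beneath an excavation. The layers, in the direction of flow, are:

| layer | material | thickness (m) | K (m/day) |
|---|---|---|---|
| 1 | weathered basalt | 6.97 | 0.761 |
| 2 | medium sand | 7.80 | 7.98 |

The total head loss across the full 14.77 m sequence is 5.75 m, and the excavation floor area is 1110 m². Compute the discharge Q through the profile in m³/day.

Flow is perpendicular to layering, so the layers act in series and the equivalent K is the thickness-weighted harmonic mean.
Total thickness L = 6.97 + 7.80 = 14.77 m.
Σ(b_i/K_i) = 6.97/0.761 + 7.80/7.98 = 10.14 d.
K_eq = L / Σ(b_i/K_i) = 14.77 / 10.14 = 1.457 m/day.
Q = K_eq · A · (Δh/L) = 1.457 × 1110 × (5.75/14.77) = 629.7 m³/day.

630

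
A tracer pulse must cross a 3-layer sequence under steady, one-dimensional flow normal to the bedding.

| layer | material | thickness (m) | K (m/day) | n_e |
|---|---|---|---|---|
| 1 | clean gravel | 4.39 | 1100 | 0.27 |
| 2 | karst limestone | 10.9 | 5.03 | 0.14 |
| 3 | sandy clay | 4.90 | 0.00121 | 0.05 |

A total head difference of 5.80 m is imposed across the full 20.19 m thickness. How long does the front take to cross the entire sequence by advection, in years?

With flow normal to the layers, continuity requires the same specific discharge q through every layer.
Σ(b_i/K_i) = 4.39/1100 + 10.9/5.03 + 4.90/0.00121 = 4052 d.
q = Δh / Σ(b_i/K_i) = 5.80 / 4052 = 0.001431 m/day.
In each layer the seepage velocity is v_i = q/n_i, so the layer transit time is t_i = b_i·n_i / q:
  layer 1 (clean gravel): t_1 = 4.39 × 0.27 / 0.001431 = 828.0 d
  layer 2 (karst limestone): t_2 = 10.9 × 0.14 / 0.001431 = 1066 d
  layer 3 (sandy clay): t_3 = 4.90 × 0.05 / 0.001431 = 171.2 d
Total t = Σ t_i = 2065 days = 5.654 years.

5.65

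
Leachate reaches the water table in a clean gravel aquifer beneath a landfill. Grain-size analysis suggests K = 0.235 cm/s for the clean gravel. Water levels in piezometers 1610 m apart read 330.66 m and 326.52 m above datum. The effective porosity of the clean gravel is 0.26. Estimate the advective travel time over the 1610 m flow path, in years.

Convert K: 0.235 cm/s × 864 = 203.0 m/day.
Hydraulic gradient i = (330.66 − 326.52) / 1610 = 4.14 / 1610 = 0.002571.
Darcy flux q = K · i = 203.0 × 0.002571 = 0.5221 m/day.
Seepage velocity v = q / n_e = 0.5221 / 0.26 = 2.008 m/day.
Travel time t = L / v = 1610 / 2.008 = 801.8 days = 2.195 years.

2.20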